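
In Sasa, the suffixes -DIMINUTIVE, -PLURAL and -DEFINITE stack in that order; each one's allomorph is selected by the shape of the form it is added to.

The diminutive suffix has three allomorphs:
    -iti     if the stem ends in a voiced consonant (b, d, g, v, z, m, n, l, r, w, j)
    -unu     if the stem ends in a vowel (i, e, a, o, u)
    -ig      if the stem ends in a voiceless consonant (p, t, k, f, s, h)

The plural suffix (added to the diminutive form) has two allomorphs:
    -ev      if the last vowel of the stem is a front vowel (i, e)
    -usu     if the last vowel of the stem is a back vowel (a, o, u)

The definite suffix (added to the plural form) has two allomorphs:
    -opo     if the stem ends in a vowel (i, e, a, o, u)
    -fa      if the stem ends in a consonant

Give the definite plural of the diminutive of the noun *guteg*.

Since the final sound of *guteg* is /g/ (a voiced consonant), it takes -iti, giving *gutegiti*.
Since the last vowel of the diminutive form *gutegiti* is /i/ (a front vowel), it takes -ev, giving *gutegitiev*.
The plural form *gutegitiev* — final sound /v/ (a consonant) → -fa → *gutegitievfa*.

gutegitievfa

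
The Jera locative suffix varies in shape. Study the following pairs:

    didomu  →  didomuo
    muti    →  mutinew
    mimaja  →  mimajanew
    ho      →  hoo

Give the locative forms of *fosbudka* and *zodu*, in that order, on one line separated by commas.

Looking at the last vowel of each stem: -o when the last vowel of the stem is a rounded vowel (*didomu*, *ho*); -new when the last vowel of the stem is an unrounded vowel (*muti*, *mimaja*).
*fosbudka* — last vowel /a/ (an unrounded vowel) → -new → *fosbudkanew*.
*zodu* — last vowel /u/ (a rounded vowel) → -o → *zoduo*.

fosbudkanew, zoduo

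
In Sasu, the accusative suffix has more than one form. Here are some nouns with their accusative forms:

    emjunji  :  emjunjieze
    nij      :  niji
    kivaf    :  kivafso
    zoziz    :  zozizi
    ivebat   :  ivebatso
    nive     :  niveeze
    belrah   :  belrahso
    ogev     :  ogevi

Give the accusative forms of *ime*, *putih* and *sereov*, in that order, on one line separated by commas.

Looking at the final sound of each stem: -so when the stem ends in a voiceless consonant (*kivaf*, *ivebat*, *belrah*); -i when the stem ends in a voiced consonant (*nij*, *zoziz*, *ogev*); -eze when the stem ends in a vowel (*emjunji*, *nive*).
The final sound of *ime* is /e/, which is a vowel, so the suffix is -eze, giving *imeeze*.
Since the final sound of *putih* is /h/ (a voiceless consonant), it takes -so, giving *putihso*.
*sereov*: final sound = /v/, a voiced consonant → -i → *sereovi*.

imeeze, putihso, sereovi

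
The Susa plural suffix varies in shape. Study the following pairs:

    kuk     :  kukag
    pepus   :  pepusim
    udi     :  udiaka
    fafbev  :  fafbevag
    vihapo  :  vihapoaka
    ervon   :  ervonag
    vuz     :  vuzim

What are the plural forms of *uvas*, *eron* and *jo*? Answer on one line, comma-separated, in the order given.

uvasim, eronag, joaka

The alternation tracks the final sound of the stem — -im when the stem ends in a sibilant (*pepus*, *vuz*); -ag when the stem ends in a non-sibilant consonant (*kuk*, *fafbev*, *ervon*); -aka when the stem ends in a vowel (*udi*, *vihapo*).
*uvas* — final sound /s/ (a sibilant) → -im → *uvasim*.
The final sound of *eron* is /n/, which is a non-sibilant consonant, so the suffix is -ag, giving *eronag*.
Since the final sound of *jo* is /o/ (a vowel), it takes -aka, giving *joaka*.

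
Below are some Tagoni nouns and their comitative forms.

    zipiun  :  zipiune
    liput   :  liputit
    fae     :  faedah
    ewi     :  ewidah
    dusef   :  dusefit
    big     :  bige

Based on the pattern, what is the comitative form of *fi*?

The suffix is conditioned by the final sound: -it when the stem ends in a voiceless consonant (*liput*, *dusef*); -e when the stem ends in a voiced consonant (*zipiun*, *big*); -dah when the stem ends in a vowel (*fae*, *ewi*).
The final sound of *fi* is /i/, which is a vowel, so the suffix is -dah, giving *fidah*.

fidah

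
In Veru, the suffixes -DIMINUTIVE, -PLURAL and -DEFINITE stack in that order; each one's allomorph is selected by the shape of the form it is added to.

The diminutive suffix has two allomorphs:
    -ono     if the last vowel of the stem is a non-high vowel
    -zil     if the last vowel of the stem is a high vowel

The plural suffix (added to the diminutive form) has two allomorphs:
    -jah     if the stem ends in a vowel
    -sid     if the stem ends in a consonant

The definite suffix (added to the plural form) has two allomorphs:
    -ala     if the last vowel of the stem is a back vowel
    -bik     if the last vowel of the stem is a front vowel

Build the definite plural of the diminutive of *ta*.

The last vowel of *ta* is /a/, which is a non-high vowel, so the diminutive suffix is -ono, giving *taono*.
Since the final sound of the diminutive form *taono* is /o/ (a vowel), it takes -jah, giving *taonojah*.
The plural form *taonojah*: last vowel = /a/, a back vowel → -ala → *taonojahala*.

taonojahala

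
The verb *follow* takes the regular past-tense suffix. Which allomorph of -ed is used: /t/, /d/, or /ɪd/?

/d/

The stem *follow* ends in a voiced sound other than /d/.
The -ed suffix is realized as /ɪd/ after /t, d/; as /t/ after other voiceless consonants; and as /d/ after other voiced sounds.
So -ed on *follow* is pronounced /d/.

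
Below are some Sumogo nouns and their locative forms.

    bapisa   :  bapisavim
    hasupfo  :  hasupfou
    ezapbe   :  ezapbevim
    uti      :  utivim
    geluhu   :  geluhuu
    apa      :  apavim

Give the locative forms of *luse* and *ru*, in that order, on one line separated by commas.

lusevim, ruu

The suffix is conditioned by the last vowel: -u when the last vowel of the stem is a rounded vowel (*hasupfo*, *geluhu*); -vim when the last vowel of the stem is an unrounded vowel (*bapisa*, *ezapbe*, *uti*, *apa*).
Since the last vowel of *luse* is /e/ (an unrounded vowel), it takes -vim, giving *lusevim*.
Since the last vowel of *ru* is /u/ (a rounded vowel), it takes -u, giving *ruu*.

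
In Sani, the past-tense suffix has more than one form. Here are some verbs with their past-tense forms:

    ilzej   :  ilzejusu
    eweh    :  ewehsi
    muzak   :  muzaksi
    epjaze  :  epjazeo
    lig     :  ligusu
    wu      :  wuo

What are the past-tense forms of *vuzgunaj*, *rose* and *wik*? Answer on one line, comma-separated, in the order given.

vuzgunajusu, roseo, wiksi

The pattern is voicing of the final sound: -si when the stem ends in a voiceless consonant (*eweh*, *muzak*); -usu when the stem ends in a voiced consonant (*ilzej*, *lig*); -o when the stem ends in a vowel (*epjaze*, *wu*).
Since the final sound of *vuzgunaj* is /j/ (a voiced consonant), it takes -usu, giving *vuzgunajusu*.
Since the final sound of *rose* is /e/ (a vowel), it takes -o, giving *roseo*.
*wik*: final sound = /k/, a voiceless consonant → -si → *wiksi*.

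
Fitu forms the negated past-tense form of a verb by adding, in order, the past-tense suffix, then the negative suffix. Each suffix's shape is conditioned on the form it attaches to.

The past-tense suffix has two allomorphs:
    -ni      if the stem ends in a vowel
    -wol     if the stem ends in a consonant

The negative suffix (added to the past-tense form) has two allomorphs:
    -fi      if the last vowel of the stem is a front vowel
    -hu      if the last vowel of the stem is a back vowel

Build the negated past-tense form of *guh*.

*guh* — final sound /h/ (a consonant) → -wol → *guhwol*.
Since the last vowel of the past-tense form *guhwol* is /o/ (a back vowel), it takes -hu, giving *guhwolhu*.

guhwolhu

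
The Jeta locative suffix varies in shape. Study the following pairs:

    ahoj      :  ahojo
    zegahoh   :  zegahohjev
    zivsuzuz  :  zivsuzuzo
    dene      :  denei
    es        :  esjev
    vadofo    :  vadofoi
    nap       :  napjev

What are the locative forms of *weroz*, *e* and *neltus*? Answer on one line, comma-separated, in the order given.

The suffix is conditioned by the final sound: -jev when the stem ends in a voiceless consonant (*zegahoh*, *es*, *nap*); -o when the stem ends in a voiced consonant (*ahoj*, *zivsuzuz*); -i when the stem ends in a vowel (*dene*, *vadofo*).
*weroz* — final sound /z/ (a voiced consonant) → -o → *werozo*.
Since the final sound of *e* is /e/ (a vowel), it takes -i, giving *ei*.
*neltus*: final sound = /s/, a voiceless consonant → -jev → *neltusjev*.

werozo, ei, neltusjev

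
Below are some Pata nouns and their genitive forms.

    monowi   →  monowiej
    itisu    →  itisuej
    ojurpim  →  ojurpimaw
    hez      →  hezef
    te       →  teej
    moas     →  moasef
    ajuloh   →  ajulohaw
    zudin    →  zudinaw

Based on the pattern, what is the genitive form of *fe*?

feej

The pattern is sibilance of the final sound: -ef when the stem ends in a sibilant (*hez*, *moas*); -aw when the stem ends in a non-sibilant consonant (*ojurpim*, *ajuloh*, *zudin*); -ej when the stem ends in a vowel (*monowi*, *itisu*, *te*).
*fe*: final sound = /e/, a vowel → -ej → *feej*.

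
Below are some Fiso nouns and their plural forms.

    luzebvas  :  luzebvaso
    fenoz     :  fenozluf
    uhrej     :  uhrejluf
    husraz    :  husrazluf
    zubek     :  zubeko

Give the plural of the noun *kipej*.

The suffix is conditioned by the final consonant: -o when the stem ends in a voiceless consonant (*luzebvas*, *zubek*); -luf when the stem ends in a voiced consonant (*fenoz*, *uhrej*, *husraz*).
The final consonant of *kipej* is /j/, which is voiced, so the suffix is -luf, giving *kipejluf*.

kipejluf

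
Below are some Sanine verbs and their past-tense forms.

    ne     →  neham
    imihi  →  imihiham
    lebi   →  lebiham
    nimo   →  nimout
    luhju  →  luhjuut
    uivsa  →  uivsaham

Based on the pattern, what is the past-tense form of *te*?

Looking at the last vowel of each stem: -ut when the last vowel of the stem is a rounded vowel (*nimo*, *luhju*); -ham when the last vowel of the stem is an unrounded vowel (*ne*, *imihi*, *lebi*, *uivsa*).
*te* — last vowel /e/ (an unrounded vowel) → -ham → *teham*.

teham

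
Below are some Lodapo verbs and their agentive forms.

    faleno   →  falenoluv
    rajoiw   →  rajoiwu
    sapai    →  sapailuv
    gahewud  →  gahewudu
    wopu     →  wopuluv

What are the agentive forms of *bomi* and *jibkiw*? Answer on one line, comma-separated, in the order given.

bomiluv, jibkiwu

The pattern is consonant vs. vowel: -u when the stem ends in a consonant (*rajoiw*, *gahewud*); -luv when the stem ends in a vowel (*faleno*, *sapai*, *wopu*).
Since the final sound of *bomi* is /i/ (a vowel), it takes -luv, giving *bomiluv*.
*jibkiw*: final sound = /w/, a consonant → -u → *jibkiwu*.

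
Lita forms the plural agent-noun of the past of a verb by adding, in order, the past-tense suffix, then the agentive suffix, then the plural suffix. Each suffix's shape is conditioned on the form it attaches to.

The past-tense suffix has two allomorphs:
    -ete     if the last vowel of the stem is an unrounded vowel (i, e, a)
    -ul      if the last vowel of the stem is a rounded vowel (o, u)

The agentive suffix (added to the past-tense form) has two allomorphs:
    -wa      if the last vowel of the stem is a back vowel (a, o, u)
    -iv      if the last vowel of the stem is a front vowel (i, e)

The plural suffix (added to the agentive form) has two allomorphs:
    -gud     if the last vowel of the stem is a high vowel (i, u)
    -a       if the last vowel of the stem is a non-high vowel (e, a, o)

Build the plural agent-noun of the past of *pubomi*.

pubomieteivgud

*pubomi* — last vowel /i/ (an unrounded vowel) → -ete → *pubomiete*.
Since the last vowel of the past-tense form *pubomiete* is /e/ (a front vowel), it takes -iv, giving *pubomieteiv*.
The last vowel of the agentive form *pubomieteiv* is /i/, which is a high vowel, so the plural suffix is -gud, giving *pubomieteivgud*.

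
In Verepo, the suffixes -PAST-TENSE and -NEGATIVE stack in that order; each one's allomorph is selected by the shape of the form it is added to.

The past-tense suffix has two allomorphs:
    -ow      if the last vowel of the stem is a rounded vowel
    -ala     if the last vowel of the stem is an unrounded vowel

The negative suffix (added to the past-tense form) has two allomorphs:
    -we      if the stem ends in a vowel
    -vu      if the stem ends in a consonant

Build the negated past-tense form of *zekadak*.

zekadakalawe

Since the last vowel of *zekadak* is /a/ (an unrounded vowel), it takes -ala, giving *zekadakala*.
The final sound of the past-tense form *zekadakala* is /a/, which is a vowel, so the negative suffix is -we, giving *zekadakalawe*.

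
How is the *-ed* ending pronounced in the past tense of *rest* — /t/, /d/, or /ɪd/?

/ɪd/

The stem *rest* ends in /t/ or /d/.
The -ed suffix is realized as /ɪd/ after /t, d/; as /t/ after other voiceless consonants; and as /d/ after other voiced sounds.
So -ed on *rest* is pronounced /ɪd/.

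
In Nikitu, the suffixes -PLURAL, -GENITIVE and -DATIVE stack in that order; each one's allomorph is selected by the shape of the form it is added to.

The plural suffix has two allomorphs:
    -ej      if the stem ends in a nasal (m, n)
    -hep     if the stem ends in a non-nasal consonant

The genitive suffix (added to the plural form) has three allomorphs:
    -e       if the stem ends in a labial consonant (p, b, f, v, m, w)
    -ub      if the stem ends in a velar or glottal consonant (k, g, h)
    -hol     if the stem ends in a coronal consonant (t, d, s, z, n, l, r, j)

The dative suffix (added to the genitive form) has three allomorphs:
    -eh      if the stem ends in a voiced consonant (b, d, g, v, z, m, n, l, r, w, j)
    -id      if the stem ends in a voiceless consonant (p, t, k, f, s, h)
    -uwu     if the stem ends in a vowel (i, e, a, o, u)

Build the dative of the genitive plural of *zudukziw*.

Since the final consonant of *zudukziw* is /w/ (non-nasal), it takes -hep, giving *zudukziwhep*.
Since the final consonant of the plural form *zudukziwhep* is /p/ (labial), it takes -e, giving *zudukziwhepe*.
The genitive form *zudukziwhepe*: final sound = /e/, a vowel → -uwu → *zudukziwhepeuwu*.

zudukziwhepeuwu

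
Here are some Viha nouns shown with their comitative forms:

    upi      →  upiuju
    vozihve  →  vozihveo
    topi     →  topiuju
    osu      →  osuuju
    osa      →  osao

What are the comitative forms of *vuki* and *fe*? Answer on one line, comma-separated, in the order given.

The suffix is conditioned by the last vowel: -uju when the last vowel of the stem is a high vowel (*upi*, *topi*, *osu*); -o when the last vowel of the stem is a non-high vowel (*vozihve*, *osa*).
*vuki* — last vowel /i/ (a high vowel) → -uju → *vukiuju*.
Since the last vowel of *fe* is /e/ (a non-high vowel), it takes -o, giving *feo*.

vukiuju, feo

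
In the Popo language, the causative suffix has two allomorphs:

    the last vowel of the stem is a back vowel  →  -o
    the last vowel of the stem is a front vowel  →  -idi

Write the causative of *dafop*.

dafopo

Since the last vowel of *dafop* is /o/ (a back vowel), it takes -o, giving *dafopo*.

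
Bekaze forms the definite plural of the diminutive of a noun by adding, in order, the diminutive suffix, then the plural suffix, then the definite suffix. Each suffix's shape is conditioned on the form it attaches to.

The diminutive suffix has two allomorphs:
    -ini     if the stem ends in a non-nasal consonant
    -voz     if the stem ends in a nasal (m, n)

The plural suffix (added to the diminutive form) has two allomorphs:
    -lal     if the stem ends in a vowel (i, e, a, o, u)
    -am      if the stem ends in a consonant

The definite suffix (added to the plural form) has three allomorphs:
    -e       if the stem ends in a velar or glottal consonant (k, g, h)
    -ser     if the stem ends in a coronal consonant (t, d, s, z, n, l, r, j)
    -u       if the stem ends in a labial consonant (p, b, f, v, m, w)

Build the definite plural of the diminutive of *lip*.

lipinilalser

*lip*: final consonant = /p/, non-nasal → -ini → *lipini*.
The diminutive form *lipini* — final sound /i/ (a vowel) → -lal → *lipinilal*.
The final consonant of the plural form *lipinilal* is /l/, which is coronal, so the definite suffix is -ser, giving *lipinilalser*.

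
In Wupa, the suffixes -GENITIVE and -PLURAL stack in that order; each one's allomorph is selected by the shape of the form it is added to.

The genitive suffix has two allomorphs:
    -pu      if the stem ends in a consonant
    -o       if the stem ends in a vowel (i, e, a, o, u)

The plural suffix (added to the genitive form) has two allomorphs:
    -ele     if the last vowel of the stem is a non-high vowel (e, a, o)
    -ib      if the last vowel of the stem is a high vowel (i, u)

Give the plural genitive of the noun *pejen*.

*pejen*: final sound = /n/, a consonant → -pu → *pejenpu*.
The genitive form *pejenpu* — last vowel /u/ (a high vowel) → -ib → *pejenpuib*.

pejenpuib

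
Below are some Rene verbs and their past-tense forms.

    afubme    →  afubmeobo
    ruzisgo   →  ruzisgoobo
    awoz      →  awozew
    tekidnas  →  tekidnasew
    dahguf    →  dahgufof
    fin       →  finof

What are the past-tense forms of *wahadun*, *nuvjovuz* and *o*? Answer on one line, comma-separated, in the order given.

The alternation tracks the final sound of the stem — -ew when the stem ends in a sibilant (*awoz*, *tekidnas*); -of when the stem ends in a non-sibilant consonant (*dahguf*, *fin*); -obo when the stem ends in a vowel (*afubme*, *ruzisgo*).
The final sound of *wahadun* is /n/, which is a non-sibilant consonant, so the suffix is -of, giving *wahadunof*.
The final sound of *nuvjovuz* is /z/, which is a sibilant, so the suffix is -ew, giving *nuvjovuzew*.
Since the final sound of *o* is /o/ (a vowel), it takes -obo, giving *oobo*.

wahadunof, nuvjovuzew, oobo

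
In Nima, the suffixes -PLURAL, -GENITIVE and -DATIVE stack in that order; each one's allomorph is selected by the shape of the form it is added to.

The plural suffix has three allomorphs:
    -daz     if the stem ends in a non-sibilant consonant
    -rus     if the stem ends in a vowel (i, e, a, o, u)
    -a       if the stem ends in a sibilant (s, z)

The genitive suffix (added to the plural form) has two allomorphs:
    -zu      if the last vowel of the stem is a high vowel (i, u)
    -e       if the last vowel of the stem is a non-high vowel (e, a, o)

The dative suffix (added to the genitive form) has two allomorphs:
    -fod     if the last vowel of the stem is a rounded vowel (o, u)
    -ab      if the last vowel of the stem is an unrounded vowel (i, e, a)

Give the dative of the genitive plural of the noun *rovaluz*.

rovaluzaeab

The final sound of *rovaluz* is /z/, which is a sibilant, so the plural suffix is -a, giving *rovaluza*.
Since the last vowel of the plural form *rovaluza* is /a/ (a non-high vowel), it takes -e, giving *rovaluzae*.
The genitive form *rovaluzae*: last vowel = /e/, an unrounded vowel → -ab → *rovaluzaeab*.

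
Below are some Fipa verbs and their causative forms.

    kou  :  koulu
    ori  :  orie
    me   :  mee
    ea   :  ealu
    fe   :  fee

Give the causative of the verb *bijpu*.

The pattern is front/back vowel harmony: -e when the last vowel of the stem is a front vowel (*ori*, *me*, *fe*); -lu when the last vowel of the stem is a back vowel (*kou*, *ea*).
The last vowel of *bijpu* is /u/, which is a back vowel, so the suffix is -lu, giving *bijpulu*.

bijpulu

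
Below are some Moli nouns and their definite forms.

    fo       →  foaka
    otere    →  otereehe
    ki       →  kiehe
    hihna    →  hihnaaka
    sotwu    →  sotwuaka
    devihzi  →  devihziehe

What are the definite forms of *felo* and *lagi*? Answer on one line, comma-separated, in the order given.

The alternation tracks the last vowel of the stem — -ehe when the last vowel of the stem is a front vowel (*otere*, *ki*, *devihzi*); -aka when the last vowel of the stem is a back vowel (*fo*, *hihna*, *sotwu*).
*felo* — last vowel /o/ (a back vowel) → -aka → *feloaka*.
*lagi*: last vowel = /i/, a front vowel → -ehe → *lagiehe*.

feloaka, lagiehe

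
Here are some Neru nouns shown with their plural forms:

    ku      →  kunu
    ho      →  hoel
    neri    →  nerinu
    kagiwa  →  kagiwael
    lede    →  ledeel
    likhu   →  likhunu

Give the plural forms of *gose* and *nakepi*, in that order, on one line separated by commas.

Looking at the last vowel of each stem: -nu when the last vowel of the stem is a high vowel (*ku*, *neri*, *likhu*); -el when the last vowel of the stem is a non-high vowel (*ho*, *kagiwa*, *lede*).
*gose*: last vowel = /e/, a non-high vowel → -el → *goseel*.
Since the last vowel of *nakepi* is /i/ (a high vowel), it takes -nu, giving *nakepinu*.

goseel, nakepinu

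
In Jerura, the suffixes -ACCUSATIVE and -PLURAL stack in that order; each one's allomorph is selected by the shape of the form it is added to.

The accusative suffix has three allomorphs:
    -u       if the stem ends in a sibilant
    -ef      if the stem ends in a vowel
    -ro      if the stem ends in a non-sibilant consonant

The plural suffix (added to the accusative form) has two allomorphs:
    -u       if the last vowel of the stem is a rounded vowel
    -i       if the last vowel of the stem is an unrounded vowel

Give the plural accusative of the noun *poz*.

pozuu

The final sound of *poz* is /z/, which is a sibilant, so the accusative suffix is -u, giving *pozu*.
The accusative form *pozu*: last vowel = /u/, a rounded vowel → -u → *pozuu*.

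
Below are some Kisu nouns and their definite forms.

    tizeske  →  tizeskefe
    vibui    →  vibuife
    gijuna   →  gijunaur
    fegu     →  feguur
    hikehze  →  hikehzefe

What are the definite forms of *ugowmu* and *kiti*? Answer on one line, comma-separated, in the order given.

Looking at the last vowel of each stem: -fe when the last vowel of the stem is a front vowel (*tizeske*, *vibui*, *hikehze*); -ur when the last vowel of the stem is a back vowel (*gijuna*, *fegu*).
Since the last vowel of *ugowmu* is /u/ (a back vowel), it takes -ur, giving *ugowmuur*.
Since the last vowel of *kiti* is /i/ (a front vowel), it takes -fe, giving *kitife*.

ugowmuur, kitife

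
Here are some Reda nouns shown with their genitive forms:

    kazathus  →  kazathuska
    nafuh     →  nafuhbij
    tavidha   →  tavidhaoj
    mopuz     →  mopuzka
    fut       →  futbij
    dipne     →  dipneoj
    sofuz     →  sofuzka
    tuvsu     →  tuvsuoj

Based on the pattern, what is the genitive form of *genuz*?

The suffix is conditioned by the final sound: -ka when the stem ends in a sibilant (*kazathus*, *mopuz*, *sofuz*); -bij when the stem ends in a non-sibilant consonant (*nafuh*, *fut*); -oj when the stem ends in a vowel (*tavidha*, *dipne*, *tuvsu*).
*genuz* — final sound /z/ (a sibilant) → -ka → *genuzka*.

genuzka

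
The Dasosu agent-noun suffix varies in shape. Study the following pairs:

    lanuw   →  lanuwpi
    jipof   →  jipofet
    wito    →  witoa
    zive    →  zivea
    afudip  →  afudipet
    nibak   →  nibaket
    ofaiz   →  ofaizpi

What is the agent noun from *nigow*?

The alternation tracks the final sound of the stem — -et when the stem ends in a voiceless consonant (*jipof*, *afudip*, *nibak*); -pi when the stem ends in a voiced consonant (*lanuw*, *ofaiz*); -a when the stem ends in a vowel (*wito*, *zive*).
*nigow*: final sound = /w/, a voiced consonant → -pi → *nigowpi*.

nigowpi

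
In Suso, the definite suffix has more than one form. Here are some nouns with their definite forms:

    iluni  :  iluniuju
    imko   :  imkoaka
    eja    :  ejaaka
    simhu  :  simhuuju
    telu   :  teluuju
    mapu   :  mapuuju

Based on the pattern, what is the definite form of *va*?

The suffix is conditioned by the last vowel: -uju when the last vowel of the stem is a high vowel (*iluni*, *simhu*, *telu*, *mapu*); -aka when the last vowel of the stem is a non-high vowel (*imko*, *eja*).
The last vowel of *va* is /a/, which is a non-high vowel, so the suffix is -aka, giving *vaaka*.

vaaka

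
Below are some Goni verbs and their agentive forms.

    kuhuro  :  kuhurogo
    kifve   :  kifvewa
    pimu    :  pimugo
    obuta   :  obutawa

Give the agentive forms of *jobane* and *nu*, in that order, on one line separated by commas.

Looking at the last vowel of each stem: -go when the last vowel of the stem is a rounded vowel (*kuhuro*, *pimu*); -wa when the last vowel of the stem is an unrounded vowel (*kifve*, *obuta*).
The last vowel of *jobane* is /e/, which is an unrounded vowel, so the suffix is -wa, giving *jobanewa*.
Since the last vowel of *nu* is /u/ (a rounded vowel), it takes -go, giving *nugo*.

jobanewa, nugo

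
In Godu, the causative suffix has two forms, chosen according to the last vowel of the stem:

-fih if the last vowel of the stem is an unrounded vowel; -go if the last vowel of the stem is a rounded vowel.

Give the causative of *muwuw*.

muwuwgo

*muwuw*: last vowel = /u/, a rounded vowel → -go → *muwuwgo*.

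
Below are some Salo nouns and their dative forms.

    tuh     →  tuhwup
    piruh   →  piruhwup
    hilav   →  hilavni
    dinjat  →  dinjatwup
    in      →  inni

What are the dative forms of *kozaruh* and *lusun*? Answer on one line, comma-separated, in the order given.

kozaruhwup, lusunni

The alternation tracks the final consonant of the stem — -wup when the stem ends in a voiceless consonant (*tuh*, *piruh*, *dinjat*); -ni when the stem ends in a voiced consonant (*hilav*, *in*).
*kozaruh*: final consonant = /h/, voiceless → -wup → *kozaruhwup*.
The final consonant of *lusun* is /n/, which is voiced, so the suffix is -ni, giving *lusunni*.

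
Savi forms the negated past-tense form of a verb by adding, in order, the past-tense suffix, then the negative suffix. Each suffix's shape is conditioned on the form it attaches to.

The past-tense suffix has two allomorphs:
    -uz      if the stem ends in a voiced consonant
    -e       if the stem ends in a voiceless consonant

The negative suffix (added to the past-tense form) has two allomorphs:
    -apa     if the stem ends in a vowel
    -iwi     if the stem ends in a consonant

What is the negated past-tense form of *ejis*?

*ejis* — final consonant /s/ (voiceless) → -e → *ejise*.
Since the final sound of the past-tense form *ejise* is /e/ (a vowel), it takes -apa, giving *ejiseapa*.

ejiseapa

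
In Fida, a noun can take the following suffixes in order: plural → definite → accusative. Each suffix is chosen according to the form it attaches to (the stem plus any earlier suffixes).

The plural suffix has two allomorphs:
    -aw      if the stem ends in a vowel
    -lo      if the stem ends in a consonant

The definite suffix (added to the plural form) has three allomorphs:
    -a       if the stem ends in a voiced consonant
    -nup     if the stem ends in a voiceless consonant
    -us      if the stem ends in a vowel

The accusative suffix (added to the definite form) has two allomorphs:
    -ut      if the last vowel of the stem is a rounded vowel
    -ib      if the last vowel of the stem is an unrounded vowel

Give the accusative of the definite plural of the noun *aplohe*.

The final sound of *aplohe* is /e/, which is a vowel, so the plural suffix is -aw, giving *aploheaw*.
Since the final sound of the plural form *aploheaw* is /w/ (a voiced consonant), it takes -a, giving *aploheawa*.
Since the last vowel of the definite form *aploheawa* is /a/ (an unrounded vowel), it takes -ib, giving *aploheawaib*.

aploheawaib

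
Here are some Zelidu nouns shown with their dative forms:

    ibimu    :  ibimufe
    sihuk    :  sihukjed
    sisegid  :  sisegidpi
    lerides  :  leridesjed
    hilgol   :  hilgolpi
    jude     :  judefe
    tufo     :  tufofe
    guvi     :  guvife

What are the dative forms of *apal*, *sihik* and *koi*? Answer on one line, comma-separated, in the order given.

apalpi, sihikjed, koife

Looking at the final sound of each stem: -jed when the stem ends in a voiceless consonant (*sihuk*, *lerides*); -pi when the stem ends in a voiced consonant (*sisegid*, *hilgol*); -fe when the stem ends in a vowel (*ibimu*, *jude*, *tufo*, *guvi*).
*apal*: final sound = /l/, a voiced consonant → -pi → *apalpi*.
*sihik*: final sound = /k/, a voiceless consonant → -jed → *sihikjed*.
*koi*: final sound = /i/, a vowel → -fe → *koife*.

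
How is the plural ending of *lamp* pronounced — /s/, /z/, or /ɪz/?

/s/

The stem *lamp* ends in a voiceless non-sibilant consonant.
The plural suffix surfaces as /ɪz/ after sibilants, /s/ after other voiceless consonants, and /z/ after other voiced sounds.
So the plural -s on *lamp* is pronounced /s/.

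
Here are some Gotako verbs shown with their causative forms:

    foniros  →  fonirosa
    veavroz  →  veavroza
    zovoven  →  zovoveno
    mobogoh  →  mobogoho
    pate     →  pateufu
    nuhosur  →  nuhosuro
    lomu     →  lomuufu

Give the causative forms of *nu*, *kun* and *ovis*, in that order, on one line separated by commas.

The alternation tracks the final sound of the stem — -a when the stem ends in a sibilant (*foniros*, *veavroz*); -o when the stem ends in a non-sibilant consonant (*zovoven*, *mobogoh*, *nuhosur*); -ufu when the stem ends in a vowel (*pate*, *lomu*).
The final sound of *nu* is /u/, which is a vowel, so the suffix is -ufu, giving *nuufu*.
*kun* — final sound /n/ (a non-sibilant consonant) → -o → *kuno*.
Since the final sound of *ovis* is /s/ (a sibilant), it takes -a, giving *ovisa*.

nuufu, kuno, ovisa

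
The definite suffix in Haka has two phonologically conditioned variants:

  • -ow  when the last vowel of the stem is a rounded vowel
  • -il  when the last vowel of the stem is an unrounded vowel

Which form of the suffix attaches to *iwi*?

*iwi* — last vowel /i/ (an unrounded vowel) → -il.

-il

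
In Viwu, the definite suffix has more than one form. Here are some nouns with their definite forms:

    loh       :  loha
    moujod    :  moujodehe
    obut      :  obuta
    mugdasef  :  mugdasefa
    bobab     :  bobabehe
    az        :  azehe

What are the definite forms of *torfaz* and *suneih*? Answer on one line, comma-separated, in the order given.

torfazehe, suneiha

The alternation tracks the final consonant of the stem — -a when the stem ends in a voiceless consonant (*loh*, *obut*, *mugdasef*); -ehe when the stem ends in a voiced consonant (*moujod*, *bobab*, *az*).
*torfaz* — final consonant /z/ (voiced) → -ehe → *torfazehe*.
*suneih*: final consonant = /h/, voiceless → -a → *suneiha*.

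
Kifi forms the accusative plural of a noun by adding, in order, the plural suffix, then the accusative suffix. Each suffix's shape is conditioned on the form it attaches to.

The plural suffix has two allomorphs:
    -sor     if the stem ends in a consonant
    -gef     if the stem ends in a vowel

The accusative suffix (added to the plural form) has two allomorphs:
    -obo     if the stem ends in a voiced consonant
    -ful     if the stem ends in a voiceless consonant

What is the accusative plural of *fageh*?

*fageh* — final sound /h/ (a consonant) → -sor → *fagehsor*.
The plural form *fagehsor*: final consonant = /r/, voiced → -obo → *fagehsorobo*.

fagehsorobo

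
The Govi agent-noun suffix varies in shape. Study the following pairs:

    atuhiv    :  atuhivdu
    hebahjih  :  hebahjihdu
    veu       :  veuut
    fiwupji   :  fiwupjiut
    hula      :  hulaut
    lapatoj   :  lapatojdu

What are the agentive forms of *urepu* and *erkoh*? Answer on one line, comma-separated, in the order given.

urepuut, erkohdu

The pattern is consonant vs. vowel: -du when the stem ends in a consonant (*atuhiv*, *hebahjih*, *lapatoj*); -ut when the stem ends in a vowel (*veu*, *fiwupji*, *hula*).
*urepu*: final sound = /u/, a vowel → -ut → *urepuut*.
*erkoh*: final sound = /h/, a consonant → -du → *erkohdu*.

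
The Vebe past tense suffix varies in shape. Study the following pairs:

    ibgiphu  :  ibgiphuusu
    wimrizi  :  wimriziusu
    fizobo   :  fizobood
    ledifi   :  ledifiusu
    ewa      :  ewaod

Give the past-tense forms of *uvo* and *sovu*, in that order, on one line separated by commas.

uvood, sovuusu

The pattern is height harmony: -usu when the last vowel of the stem is a high vowel (*ibgiphu*, *wimrizi*, *ledifi*); -od when the last vowel of the stem is a non-high vowel (*fizobo*, *ewa*).
The last vowel of *uvo* is /o/, which is a non-high vowel, so the suffix is -od, giving *uvood*.
Since the last vowel of *sovu* is /u/ (a high vowel), it takes -usu, giving *sovuusu*.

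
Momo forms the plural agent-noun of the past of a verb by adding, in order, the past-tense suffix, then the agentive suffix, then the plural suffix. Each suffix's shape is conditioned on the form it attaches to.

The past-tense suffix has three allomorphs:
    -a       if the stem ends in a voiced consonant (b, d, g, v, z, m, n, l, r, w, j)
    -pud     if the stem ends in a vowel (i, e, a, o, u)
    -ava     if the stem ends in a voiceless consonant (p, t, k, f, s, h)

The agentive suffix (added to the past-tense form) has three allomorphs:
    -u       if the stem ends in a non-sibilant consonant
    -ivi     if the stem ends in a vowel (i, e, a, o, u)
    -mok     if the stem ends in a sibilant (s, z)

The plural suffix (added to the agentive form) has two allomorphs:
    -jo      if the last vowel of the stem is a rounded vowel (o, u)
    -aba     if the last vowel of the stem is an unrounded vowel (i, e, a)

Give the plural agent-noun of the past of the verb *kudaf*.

Since the final sound of *kudaf* is /f/ (a voiceless consonant), it takes -ava, giving *kudafava*.
The past-tense form *kudafava*: final sound = /a/, a vowel → -ivi → *kudafavaivi*.
Since the last vowel of the agentive form *kudafavaivi* is /i/ (an unrounded vowel), it takes -aba, giving *kudafavaiviaba*.

kudafavaiviaba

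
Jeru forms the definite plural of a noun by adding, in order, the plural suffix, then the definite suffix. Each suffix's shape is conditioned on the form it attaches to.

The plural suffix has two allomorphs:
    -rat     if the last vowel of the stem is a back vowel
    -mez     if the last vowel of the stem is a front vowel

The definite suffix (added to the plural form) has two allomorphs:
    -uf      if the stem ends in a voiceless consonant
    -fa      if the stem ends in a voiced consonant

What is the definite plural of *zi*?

zimezfa

Since the last vowel of *zi* is /i/ (a front vowel), it takes -mez, giving *zimez*.
The plural form *zimez*: final consonant = /z/, voiced → -fa → *zimezfa*.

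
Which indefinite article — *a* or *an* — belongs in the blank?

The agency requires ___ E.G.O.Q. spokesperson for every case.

an

The indefinite article is chosen by the initial *sound* of the following word, not its spelling.
The initialism *E.G.O.Q.* is read letter by letter; the first letter, E, is pronounced /iː/, which begins with a vowel sound.
So the article is *an*: The agency requires an E.G.O.Q. spokesperson for every case.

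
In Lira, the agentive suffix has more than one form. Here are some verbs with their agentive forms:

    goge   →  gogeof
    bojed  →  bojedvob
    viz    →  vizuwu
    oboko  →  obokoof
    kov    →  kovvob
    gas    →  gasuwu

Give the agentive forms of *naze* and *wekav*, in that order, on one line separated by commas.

nazeof, wekavvob

The suffix is conditioned by the final sound: -uwu when the stem ends in a sibilant (*viz*, *gas*); -vob when the stem ends in a non-sibilant consonant (*bojed*, *kov*); -of when the stem ends in a vowel (*goge*, *oboko*).
*naze* — final sound /e/ (a vowel) → -of → *nazeof*.
*wekav*: final sound = /v/, a non-sibilant consonant → -vob → *wekavvob*.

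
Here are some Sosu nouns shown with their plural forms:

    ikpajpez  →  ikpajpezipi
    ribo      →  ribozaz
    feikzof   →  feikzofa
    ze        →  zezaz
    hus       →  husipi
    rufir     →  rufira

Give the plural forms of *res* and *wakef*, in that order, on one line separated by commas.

resipi, wakefa

The alternation tracks the final sound of the stem — -ipi when the stem ends in a sibilant (*ikpajpez*, *hus*); -a when the stem ends in a non-sibilant consonant (*feikzof*, *rufir*); -zaz when the stem ends in a vowel (*ribo*, *ze*).
The final sound of *res* is /s/, which is a sibilant, so the suffix is -ipi, giving *resipi*.
*wakef*: final sound = /f/, a non-sibilant consonant → -a → *wakefa*.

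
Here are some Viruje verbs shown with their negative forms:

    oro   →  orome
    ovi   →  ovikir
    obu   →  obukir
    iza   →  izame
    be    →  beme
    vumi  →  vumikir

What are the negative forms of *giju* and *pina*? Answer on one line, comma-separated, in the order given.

The alternation tracks the last vowel of the stem — -kir when the last vowel of the stem is a high vowel (*ovi*, *obu*, *vumi*); -me when the last vowel of the stem is a non-high vowel (*oro*, *iza*, *be*).
The last vowel of *giju* is /u/, which is a high vowel, so the suffix is -kir, giving *gijukir*.
Since the last vowel of *pina* is /a/ (a non-high vowel), it takes -me, giving *piname*.

gijukir, piname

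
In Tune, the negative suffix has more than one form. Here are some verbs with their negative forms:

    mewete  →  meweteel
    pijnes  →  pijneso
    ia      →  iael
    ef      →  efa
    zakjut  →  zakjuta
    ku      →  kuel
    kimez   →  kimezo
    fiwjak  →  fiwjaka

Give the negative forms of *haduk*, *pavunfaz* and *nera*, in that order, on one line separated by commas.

haduka, pavunfazo, nerael

Looking at the final sound of each stem: -o when the stem ends in a sibilant (*pijnes*, *kimez*); -a when the stem ends in a non-sibilant consonant (*ef*, *zakjut*, *fiwjak*); -el when the stem ends in a vowel (*mewete*, *ia*, *ku*).
*haduk* — final sound /k/ (a non-sibilant consonant) → -a → *haduka*.
Since the final sound of *pavunfaz* is /z/ (a sibilant), it takes -o, giving *pavunfazo*.
Since the final sound of *nera* is /a/ (a vowel), it takes -el, giving *nerael*.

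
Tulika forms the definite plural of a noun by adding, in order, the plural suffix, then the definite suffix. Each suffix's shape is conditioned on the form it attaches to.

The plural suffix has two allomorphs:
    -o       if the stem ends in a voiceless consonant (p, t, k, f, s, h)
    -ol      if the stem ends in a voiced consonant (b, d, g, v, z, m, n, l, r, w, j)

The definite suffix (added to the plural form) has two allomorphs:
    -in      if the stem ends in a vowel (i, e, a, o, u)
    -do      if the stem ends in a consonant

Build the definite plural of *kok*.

kokoin

The final consonant of *kok* is /k/, which is voiceless, so the plural suffix is -o, giving *koko*.
The final sound of the plural form *koko* is /o/, which is a vowel, so the definite suffix is -in, giving *kokoin*.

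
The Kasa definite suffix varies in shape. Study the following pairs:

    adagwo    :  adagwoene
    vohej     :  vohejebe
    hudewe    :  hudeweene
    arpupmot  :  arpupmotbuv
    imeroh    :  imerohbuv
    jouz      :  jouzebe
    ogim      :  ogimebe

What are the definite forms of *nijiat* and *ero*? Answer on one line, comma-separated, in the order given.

nijiatbuv, eroene

Looking at the final sound of each stem: -buv when the stem ends in a voiceless consonant (*arpupmot*, *imeroh*); -ebe when the stem ends in a voiced consonant (*vohej*, *jouz*, *ogim*); -ene when the stem ends in a vowel (*adagwo*, *hudewe*).
The final sound of *nijiat* is /t/, which is a voiceless consonant, so the suffix is -buv, giving *nijiatbuv*.
Since the final sound of *ero* is /o/ (a vowel), it takes -ene, giving *eroene*.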